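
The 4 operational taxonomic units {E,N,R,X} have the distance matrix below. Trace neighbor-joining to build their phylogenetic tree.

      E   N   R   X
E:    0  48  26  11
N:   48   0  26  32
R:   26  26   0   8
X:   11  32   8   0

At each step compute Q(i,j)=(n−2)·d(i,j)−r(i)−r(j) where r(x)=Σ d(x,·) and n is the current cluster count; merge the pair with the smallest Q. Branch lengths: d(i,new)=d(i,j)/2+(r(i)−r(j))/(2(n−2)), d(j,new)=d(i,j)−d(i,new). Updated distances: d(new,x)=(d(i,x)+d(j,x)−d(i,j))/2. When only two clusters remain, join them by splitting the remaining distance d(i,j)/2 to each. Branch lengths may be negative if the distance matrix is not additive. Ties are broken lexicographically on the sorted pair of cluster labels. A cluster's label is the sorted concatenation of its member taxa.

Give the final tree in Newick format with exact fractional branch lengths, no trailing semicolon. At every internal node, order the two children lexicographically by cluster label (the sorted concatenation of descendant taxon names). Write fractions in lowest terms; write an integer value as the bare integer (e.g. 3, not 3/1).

iteration 1: select E,X (d=11, Q=-114); attach at lengths (14, -3); label the merged cluster EX
  updated: d(EX,N)=69/2, d(EX,R)=23/2
iteration 2: select EX,N (d=69/2, Q=-72); attach at lengths (10, 49/2); label the merged cluster ENX
  updated: d(ENX,R)=3/2
iteration 3: select ENX,R (d=3/2); attach at lengths (3/4, 3/4); label the merged cluster ENRX
final tree: (((E:14,X:-3):10,N:49/2):3/4,R:3/4)
total length: 47

(((E:14,X:-3):10,N:49/2):3/4,R:3/4)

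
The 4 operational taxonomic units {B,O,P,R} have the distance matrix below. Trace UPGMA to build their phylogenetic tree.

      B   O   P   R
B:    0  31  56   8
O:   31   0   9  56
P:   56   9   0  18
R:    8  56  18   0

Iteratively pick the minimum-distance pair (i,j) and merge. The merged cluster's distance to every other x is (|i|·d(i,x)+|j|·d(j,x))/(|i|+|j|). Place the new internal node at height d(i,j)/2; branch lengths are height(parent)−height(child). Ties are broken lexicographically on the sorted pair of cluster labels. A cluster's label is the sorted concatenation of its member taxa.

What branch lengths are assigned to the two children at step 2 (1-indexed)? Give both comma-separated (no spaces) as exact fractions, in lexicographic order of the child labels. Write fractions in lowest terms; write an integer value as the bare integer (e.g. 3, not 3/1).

iteration 1: select B,R (d=8); attach at lengths (4, 4); label the merged cluster BR
  updated: d(BR,O)=87/2, d(BR,P)=37
iteration 2: select O,P (d=9); attach at lengths (9/2, 9/2); label the merged cluster OP
  updated: d(BR,OP)=161/4
iteration 3: select BR,OP (d=161/4); attach at lengths (129/8, 125/8); label the merged cluster BOPR
final tree: ((B:4,R:4):129/8,(O:9/2,P:9/2):125/8)
total length: 195/4

9/2,9/2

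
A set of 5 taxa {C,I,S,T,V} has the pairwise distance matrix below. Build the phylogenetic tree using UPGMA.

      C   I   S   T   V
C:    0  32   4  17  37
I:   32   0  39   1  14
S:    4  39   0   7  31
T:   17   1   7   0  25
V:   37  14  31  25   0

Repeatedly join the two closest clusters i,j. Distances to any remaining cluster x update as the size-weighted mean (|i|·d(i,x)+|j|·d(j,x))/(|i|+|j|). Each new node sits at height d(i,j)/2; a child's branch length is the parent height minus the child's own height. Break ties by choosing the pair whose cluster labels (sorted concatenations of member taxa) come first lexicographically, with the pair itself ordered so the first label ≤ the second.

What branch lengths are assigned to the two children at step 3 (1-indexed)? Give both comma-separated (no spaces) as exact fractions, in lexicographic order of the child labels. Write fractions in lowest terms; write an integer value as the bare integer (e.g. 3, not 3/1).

1. join I+T (d=1) ⇒ IT; edges |I|=1/2, |T|=1/2
  updated: d(C,IT)=49/2, d(IT,S)=23, d(IT,V)=39/2
2. join C+S (d=4) ⇒ CS; edges |C|=2, |S|=2
  updated: d(CS,IT)=95/4, d(CS,V)=34
3. join IT+V (d=39/2) ⇒ ITV; edges |IT|=37/4, |V|=39/4
  updated: d(CS,ITV)=163/6
4. join CS+ITV (d=163/6) ⇒ CISTV; edges |CS|=139/12, |ITV|=23/6
final tree: ((C:2,S:2):139/12,((I:1/2,T:1/2):37/4,V:39/4):23/6)
total length: 473/12

37/4,39/4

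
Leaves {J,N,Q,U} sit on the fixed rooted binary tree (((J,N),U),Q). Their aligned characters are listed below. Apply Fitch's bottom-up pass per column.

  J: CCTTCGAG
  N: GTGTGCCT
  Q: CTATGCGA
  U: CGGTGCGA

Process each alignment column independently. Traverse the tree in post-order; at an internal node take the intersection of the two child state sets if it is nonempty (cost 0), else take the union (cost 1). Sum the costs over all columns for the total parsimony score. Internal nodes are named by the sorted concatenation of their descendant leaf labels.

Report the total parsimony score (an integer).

[col 0] JN: children J:{C}, N:{G} ∪→ {C,G}; cost 1
[col 0] JNU: children JN:{C,G}, U:{C} ∩→ {C}; cost 0
[col 0] JNQU: children JNU:{C}, Q:{C} ∩→ {C}; cost 0
[col 1] JN: children J:{C}, N:{T} ∪→ {C,T}; cost 1
[col 1] JNU: children JN:{C,T}, U:{G} ∪→ {C,G,T}; cost 1
[col 1] JNQU: children JNU:{C,G,T}, Q:{T} ∩→ {T}; cost 0
[col 2] JN: children J:{T}, N:{G} ∪→ {G,T}; cost 1
[col 2] JNU: children JN:{G,T}, U:{G} ∩→ {G}; cost 0
[col 2] JNQU: children JNU:{G}, Q:{A} ∪→ {A,G}; cost 1
[col 3] JN: children J:{T}, N:{T} ∩→ {T}; cost 0
[col 3] JNU: children JN:{T}, U:{T} ∩→ {T}; cost 0
[col 3] JNQU: children JNU:{T}, Q:{T} ∩→ {T}; cost 0
[col 4] JN: children J:{C}, N:{G} ∪→ {C,G}; cost 1
[col 4] JNU: children JN:{C,G}, U:{G} ∩→ {G}; cost 0
[col 4] JNQU: children JNU:{G}, Q:{G} ∩→ {G}; cost 0
[col 5] JN: children J:{G}, N:{C} ∪→ {C,G}; cost 1
[col 5] JNU: children JN:{C,G}, U:{C} ∩→ {C}; cost 0
[col 5] JNQU: children JNU:{C}, Q:{C} ∩→ {C}; cost 0
[col 6] JN: children J:{A}, N:{C} ∪→ {A,C}; cost 1
[col 6] JNU: children JN:{A,C}, U:{G} ∪→ {A,C,G}; cost 1
[col 6] JNQU: children JNU:{A,C,G}, Q:{G} ∩→ {G}; cost 0
[col 7] JN: children J:{G}, N:{T} ∪→ {G,T}; cost 1
[col 7] JNU: children JN:{G,T}, U:{A} ∪→ {A,G,T}; cost 1
[col 7] JNQU: children JNU:{A,G,T}, Q:{A} ∩→ {A}; cost 0
per-site changes: [1, 2, 2, 0, 1, 1, 2, 2]; total = 11

11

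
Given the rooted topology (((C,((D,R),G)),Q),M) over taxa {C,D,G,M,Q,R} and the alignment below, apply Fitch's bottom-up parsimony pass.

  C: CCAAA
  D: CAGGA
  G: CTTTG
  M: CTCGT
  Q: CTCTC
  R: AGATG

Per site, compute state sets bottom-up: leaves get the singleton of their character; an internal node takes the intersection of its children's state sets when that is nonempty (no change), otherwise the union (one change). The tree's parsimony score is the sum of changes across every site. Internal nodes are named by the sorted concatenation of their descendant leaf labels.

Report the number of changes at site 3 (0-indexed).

[col 0] DR: children D:{C}, R:{A} ∪→ {A,C}; cost 1
[col 0] DGR: children DR:{A,C}, G:{C} ∩→ {C}; cost 0
[col 0] CDGR: children C:{C}, DGR:{C} ∩→ {C}; cost 0
[col 0] CDGQR: children CDGR:{C}, Q:{C} ∩→ {C}; cost 0
[col 0] CDGMQR: children CDGQR:{C}, M:{C} ∩→ {C}; cost 0
[col 1] DR: children D:{A}, R:{G} ∪→ {A,G}; cost 1
[col 1] DGR: children DR:{A,G}, G:{T} ∪→ {A,G,T}; cost 1
[col 1] CDGR: children C:{C}, DGR:{A,G,T} ∪→ {A,C,G,T}; cost 1
[col 1] CDGQR: children CDGR:{A,C,G,T}, Q:{T} ∩→ {T}; cost 0
[col 1] CDGMQR: children CDGQR:{T}, M:{T} ∩→ {T}; cost 0
[col 2] DR: children D:{G}, R:{A} ∪→ {A,G}; cost 1
[col 2] DGR: children DR:{A,G}, G:{T} ∪→ {A,G,T}; cost 1
[col 2] CDGR: children C:{A}, DGR:{A,G,T} ∩→ {A}; cost 0
[col 2] CDGQR: children CDGR:{A}, Q:{C} ∪→ {A,C}; cost 1
[col 2] CDGMQR: children CDGQR:{A,C}, M:{C} ∩→ {C}; cost 0
[col 3] DR: children D:{G}, R:{T} ∪→ {G,T}; cost 1
[col 3] DGR: children DR:{G,T}, G:{T} ∩→ {T}; cost 0
[col 3] CDGR: children C:{A}, DGR:{T} ∪→ {A,T}; cost 1
[col 3] CDGQR: children CDGR:{A,T}, Q:{T} ∩→ {T}; cost 0
[col 3] CDGMQR: children CDGQR:{T}, M:{G} ∪→ {G,T}; cost 1
[col 4] DR: children D:{A}, R:{G} ∪→ {A,G}; cost 1
[col 4] DGR: children DR:{A,G}, G:{G} ∩→ {G}; cost 0
[col 4] CDGR: children C:{A}, DGR:{G} ∪→ {A,G}; cost 1
[col 4] CDGQR: children CDGR:{A,G}, Q:{C} ∪→ {A,C,G}; cost 1
[col 4] CDGMQR: children CDGQR:{A,C,G}, M:{T} ∪→ {A,C,G,T}; cost 1
per-site changes: [1, 3, 3, 3, 4]; total = 14

3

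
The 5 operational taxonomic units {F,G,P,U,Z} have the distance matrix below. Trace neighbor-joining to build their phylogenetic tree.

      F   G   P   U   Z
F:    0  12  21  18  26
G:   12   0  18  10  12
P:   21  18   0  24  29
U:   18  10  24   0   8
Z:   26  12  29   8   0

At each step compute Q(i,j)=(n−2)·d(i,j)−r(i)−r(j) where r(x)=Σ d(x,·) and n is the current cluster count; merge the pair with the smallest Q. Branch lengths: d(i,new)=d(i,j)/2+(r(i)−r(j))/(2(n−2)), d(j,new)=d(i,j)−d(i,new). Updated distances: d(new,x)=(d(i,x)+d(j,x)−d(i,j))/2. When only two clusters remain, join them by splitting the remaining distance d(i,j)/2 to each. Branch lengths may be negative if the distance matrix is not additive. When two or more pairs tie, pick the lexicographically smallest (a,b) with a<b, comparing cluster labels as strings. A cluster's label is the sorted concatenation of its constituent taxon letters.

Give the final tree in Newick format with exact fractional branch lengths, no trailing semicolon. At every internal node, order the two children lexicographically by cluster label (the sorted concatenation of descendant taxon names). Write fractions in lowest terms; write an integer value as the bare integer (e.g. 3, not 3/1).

(((F:63/8,P:105/8):29/8,G:7/8):49/16,(U:3/2,Z:13/2):49/16)

step 1: merge (U,Z) at d=8, Q=-111; branch lengths U→3/2, Z→13/2; new cluster UZ
  updated: d(F,UZ)=18, d(G,UZ)=7, d(P,UZ)=45/2
step 2: merge (F,P) at d=21, Q=-141/2; branch lengths F→63/8, P→105/8; new cluster FP
  updated: d(FP,G)=9/2, d(FP,UZ)=39/4
step 3: merge (FP,G) at d=9/2, Q=-85/4; branch lengths FP→29/8, G→7/8; new cluster FGP
  updated: d(FGP,UZ)=49/8
step 4: merge (FGP,UZ) at d=49/8; branch lengths FGP→49/16, UZ→49/16; new cluster FGPUZ
final tree: (((F:63/8,P:105/8):29/8,G:7/8):49/16,(U:3/2,Z:13/2):49/16)
total length: 317/8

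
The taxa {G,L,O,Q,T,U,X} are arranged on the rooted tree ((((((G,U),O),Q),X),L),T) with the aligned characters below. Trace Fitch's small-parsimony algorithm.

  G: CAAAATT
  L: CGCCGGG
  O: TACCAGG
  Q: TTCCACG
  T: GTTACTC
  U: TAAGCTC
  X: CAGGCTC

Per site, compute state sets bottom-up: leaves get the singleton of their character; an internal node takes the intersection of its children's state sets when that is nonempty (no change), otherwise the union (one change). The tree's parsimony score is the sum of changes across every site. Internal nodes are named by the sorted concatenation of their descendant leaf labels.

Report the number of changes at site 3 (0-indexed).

site 0, node GU: G={C} ∪ U={T} → {C,T} (+1)
site 0, node GOU: GU={C,T} ∩ O={T} → {T} (+0)
site 0, node GOQU: GOU={T} ∩ Q={T} → {T} (+0)
site 0, node GOQUX: GOQU={T} ∪ X={C} → {C,T} (+1)
site 0, node GLOQUX: GOQUX={C,T} ∩ L={C} → {C} (+0)
site 0, node GLOQTUX: GLOQUX={C} ∪ T={G} → {C,G} (+1)
site 1, node GU: G={A} ∩ U={A} → {A} (+0)
site 1, node GOU: GU={A} ∩ O={A} → {A} (+0)
site 1, node GOQU: GOU={A} ∪ Q={T} → {A,T} (+1)
site 1, node GOQUX: GOQU={A,T} ∩ X={A} → {A} (+0)
site 1, node GLOQUX: GOQUX={A} ∪ L={G} → {A,G} (+1)
site 1, node GLOQTUX: GLOQUX={A,G} ∪ T={T} → {A,G,T} (+1)
site 2, node GU: G={A} ∩ U={A} → {A} (+0)
site 2, node GOU: GU={A} ∪ O={C} → {A,C} (+1)
site 2, node GOQU: GOU={A,C} ∩ Q={C} → {C} (+0)
site 2, node GOQUX: GOQU={C} ∪ X={G} → {C,G} (+1)
site 2, node GLOQUX: GOQUX={C,G} ∩ L={C} → {C} (+0)
site 2, node GLOQTUX: GLOQUX={C} ∪ T={T} → {C,T} (+1)
site 3, node GU: G={A} ∪ U={G} → {A,G} (+1)
site 3, node GOU: GU={A,G} ∪ O={C} → {A,C,G} (+1)
site 3, node GOQU: GOU={A,C,G} ∩ Q={C} → {C} (+0)
site 3, node GOQUX: GOQU={C} ∪ X={G} → {C,G} (+1)
site 3, node GLOQUX: GOQUX={C,G} ∩ L={C} → {C} (+0)
site 3, node GLOQTUX: GLOQUX={C} ∪ T={A} → {A,C} (+1)
site 4, node GU: G={A} ∪ U={C} → {A,C} (+1)
site 4, node GOU: GU={A,C} ∩ O={A} → {A} (+0)
site 4, node GOQU: GOU={A} ∩ Q={A} → {A} (+0)
site 4, node GOQUX: GOQU={A} ∪ X={C} → {A,C} (+1)
site 4, node GLOQUX: GOQUX={A,C} ∪ L={G} → {A,C,G} (+1)
site 4, node GLOQTUX: GLOQUX={A,C,G} ∩ T={C} → {C} (+0)
site 5, node GU: G={T} ∩ U={T} → {T} (+0)
site 5, node GOU: GU={T} ∪ O={G} → {G,T} (+1)
site 5, node GOQU: GOU={G,T} ∪ Q={C} → {C,G,T} (+1)
site 5, node GOQUX: GOQU={C,G,T} ∩ X={T} → {T} (+0)
site 5, node GLOQUX: GOQUX={T} ∪ L={G} → {G,T} (+1)
site 5, node GLOQTUX: GLOQUX={G,T} ∩ T={T} → {T} (+0)
site 6, node GU: G={T} ∪ U={C} → {C,T} (+1)
site 6, node GOU: GU={C,T} ∪ O={G} → {C,G,T} (+1)
site 6, node GOQU: GOU={C,G,T} ∩ Q={G} → {G} (+0)
site 6, node GOQUX: GOQU={G} ∪ X={C} → {C,G} (+1)
site 6, node GLOQUX: GOQUX={C,G} ∩ L={G} → {G} (+0)
site 6, node GLOQTUX: GLOQUX={G} ∪ T={C} → {C,G} (+1)
per-site changes: [3, 3, 3, 4, 3, 3, 4]; total = 23

4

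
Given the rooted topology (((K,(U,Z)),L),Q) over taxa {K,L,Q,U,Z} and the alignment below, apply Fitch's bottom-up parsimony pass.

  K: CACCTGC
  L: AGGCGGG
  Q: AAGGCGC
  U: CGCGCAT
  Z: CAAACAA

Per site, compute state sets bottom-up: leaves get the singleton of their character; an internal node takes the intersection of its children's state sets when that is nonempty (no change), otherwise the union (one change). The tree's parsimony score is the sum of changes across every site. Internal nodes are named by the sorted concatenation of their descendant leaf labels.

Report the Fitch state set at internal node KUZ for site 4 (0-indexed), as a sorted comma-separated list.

C,T

[col 0] UZ: children U:{C}, Z:{C} ∩→ {C}; cost 0
[col 0] KUZ: children K:{C}, UZ:{C} ∩→ {C}; cost 0
[col 0] KLUZ: children KUZ:{C}, L:{A} ∪→ {A,C}; cost 1
[col 0] KLQUZ: children KLUZ:{A,C}, Q:{A} ∩→ {A}; cost 0
[col 1] UZ: children U:{G}, Z:{A} ∪→ {A,G}; cost 1
[col 1] KUZ: children K:{A}, UZ:{A,G} ∩→ {A}; cost 0
[col 1] KLUZ: children KUZ:{A}, L:{G} ∪→ {A,G}; cost 1
[col 1] KLQUZ: children KLUZ:{A,G}, Q:{A} ∩→ {A}; cost 0
[col 2] UZ: children U:{C}, Z:{A} ∪→ {A,C}; cost 1
[col 2] KUZ: children K:{C}, UZ:{A,C} ∩→ {C}; cost 0
[col 2] KLUZ: children KUZ:{C}, L:{G} ∪→ {C,G}; cost 1
[col 2] KLQUZ: children KLUZ:{C,G}, Q:{G} ∩→ {G}; cost 0
[col 3] UZ: children U:{G}, Z:{A} ∪→ {A,G}; cost 1
[col 3] KUZ: children K:{C}, UZ:{A,G} ∪→ {A,C,G}; cost 1
[col 3] KLUZ: children KUZ:{A,C,G}, L:{C} ∩→ {C}; cost 0
[col 3] KLQUZ: children KLUZ:{C}, Q:{G} ∪→ {C,G}; cost 1
[col 4] UZ: children U:{C}, Z:{C} ∩→ {C}; cost 0
[col 4] KUZ: children K:{T}, UZ:{C} ∪→ {C,T}; cost 1
[col 4] KLUZ: children KUZ:{C,T}, L:{G} ∪→ {C,G,T}; cost 1
[col 4] KLQUZ: children KLUZ:{C,G,T}, Q:{C} ∩→ {C}; cost 0
[col 5] UZ: children U:{A}, Z:{A} ∩→ {A}; cost 0
[col 5] KUZ: children K:{G}, UZ:{A} ∪→ {A,G}; cost 1
[col 5] KLUZ: children KUZ:{A,G}, L:{G} ∩→ {G}; cost 0
[col 5] KLQUZ: children KLUZ:{G}, Q:{G} ∩→ {G}; cost 0
[col 6] UZ: children U:{T}, Z:{A} ∪→ {A,T}; cost 1
[col 6] KUZ: children K:{C}, UZ:{A,T} ∪→ {A,C,T}; cost 1
[col 6] KLUZ: children KUZ:{A,C,T}, L:{G} ∪→ {A,C,G,T}; cost 1
[col 6] KLQUZ: children KLUZ:{A,C,G,T}, Q:{C} ∩→ {C}; cost 0
per-site changes: [1, 2, 2, 3, 2, 1, 3]; total = 14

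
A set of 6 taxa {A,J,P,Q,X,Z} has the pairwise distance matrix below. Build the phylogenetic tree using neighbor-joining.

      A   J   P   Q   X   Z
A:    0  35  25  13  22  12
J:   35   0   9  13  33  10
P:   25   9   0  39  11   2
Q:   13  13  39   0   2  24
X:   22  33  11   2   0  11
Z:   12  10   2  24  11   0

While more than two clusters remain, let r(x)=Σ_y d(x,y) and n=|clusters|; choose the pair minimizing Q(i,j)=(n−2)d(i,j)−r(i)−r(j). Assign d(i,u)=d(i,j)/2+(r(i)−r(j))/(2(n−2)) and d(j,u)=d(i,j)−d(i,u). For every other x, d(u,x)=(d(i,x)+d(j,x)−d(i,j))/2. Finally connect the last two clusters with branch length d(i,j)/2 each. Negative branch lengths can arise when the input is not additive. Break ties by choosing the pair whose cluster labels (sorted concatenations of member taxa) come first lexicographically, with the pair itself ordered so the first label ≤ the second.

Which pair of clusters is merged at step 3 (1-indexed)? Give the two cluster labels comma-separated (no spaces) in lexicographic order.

AQX,Z

step 1: merge (Q,X) at d=2, Q=-162; branch lengths Q→5/2, X→-1/2; new cluster QX
  updated: d(A,QX)=33/2, d(J,QX)=22, d(P,QX)=24, d(QX,Z)=33/2
step 2: merge (A,QX) at d=33/2, Q=-118; branch lengths A→59/6, QX→20/3; new cluster AQX
  updated: d(AQX,J)=81/4, d(AQX,P)=65/4, d(AQX,Z)=6
step 3: merge (AQX,Z) at d=6, Q=-97/2; branch lengths AQX→73/8, Z→-25/8; new cluster AQXZ
  updated: d(AQXZ,J)=97/8, d(AQXZ,P)=49/8
step 4: merge (AQXZ,J) at d=97/8, Q=-109/4; branch lengths AQXZ→37/8, J→15/2; new cluster AJQXZ
  updated: d(AJQXZ,P)=3/2
step 5: merge (AJQXZ,P) at d=3/2; branch lengths AJQXZ→3/4, P→3/4; new cluster AJPQXZ
final tree: ((((A:59/6,(Q:5/2,X:-1/2):20/3):73/8,Z:-25/8):37/8,J:15/2):3/4,P:3/4)
total length: 305/8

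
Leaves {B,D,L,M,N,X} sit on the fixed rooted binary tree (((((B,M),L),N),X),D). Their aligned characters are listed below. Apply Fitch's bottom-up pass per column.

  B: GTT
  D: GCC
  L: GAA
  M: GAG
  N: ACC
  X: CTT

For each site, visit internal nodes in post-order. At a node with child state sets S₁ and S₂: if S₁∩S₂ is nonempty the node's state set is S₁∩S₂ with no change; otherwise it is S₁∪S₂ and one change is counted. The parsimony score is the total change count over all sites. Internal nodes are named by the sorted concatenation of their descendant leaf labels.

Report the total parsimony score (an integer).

9

[col 0] BM: children B:{G}, M:{G} ∩→ {G}; cost 0
[col 0] BLM: children BM:{G}, L:{G} ∩→ {G}; cost 0
[col 0] BLMN: children BLM:{G}, N:{A} ∪→ {A,G}; cost 1
[col 0] BLMNX: children BLMN:{A,G}, X:{C} ∪→ {A,C,G}; cost 1
[col 0] BDLMNX: children BLMNX:{A,C,G}, D:{G} ∩→ {G}; cost 0
[col 1] BM: children B:{T}, M:{A} ∪→ {A,T}; cost 1
[col 1] BLM: children BM:{A,T}, L:{A} ∩→ {A}; cost 0
[col 1] BLMN: children BLM:{A}, N:{C} ∪→ {A,C}; cost 1
[col 1] BLMNX: children BLMN:{A,C}, X:{T} ∪→ {A,C,T}; cost 1
[col 1] BDLMNX: children BLMNX:{A,C,T}, D:{C} ∩→ {C}; cost 0
[col 2] BM: children B:{T}, M:{G} ∪→ {G,T}; cost 1
[col 2] BLM: children BM:{G,T}, L:{A} ∪→ {A,G,T}; cost 1
[col 2] BLMN: children BLM:{A,G,T}, N:{C} ∪→ {A,C,G,T}; cost 1
[col 2] BLMNX: children BLMN:{A,C,G,T}, X:{T} ∩→ {T}; cost 0
[col 2] BDLMNX: children BLMNX:{T}, D:{C} ∪→ {C,T}; cost 1
per-site changes: [2, 3, 4]; total = 9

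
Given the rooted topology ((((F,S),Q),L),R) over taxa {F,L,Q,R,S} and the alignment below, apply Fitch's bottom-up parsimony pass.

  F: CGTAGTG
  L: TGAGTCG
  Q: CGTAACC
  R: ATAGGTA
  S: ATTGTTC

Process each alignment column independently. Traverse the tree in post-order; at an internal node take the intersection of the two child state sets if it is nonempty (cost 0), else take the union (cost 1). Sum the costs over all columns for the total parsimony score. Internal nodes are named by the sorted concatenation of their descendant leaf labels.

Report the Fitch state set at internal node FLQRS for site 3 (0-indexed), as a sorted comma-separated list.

[col 0] FS: children F:{C}, S:{A} ∪→ {A,C}; cost 1
[col 0] FQS: children FS:{A,C}, Q:{C} ∩→ {C}; cost 0
[col 0] FLQS: children FQS:{C}, L:{T} ∪→ {C,T}; cost 1
[col 0] FLQRS: children FLQS:{C,T}, R:{A} ∪→ {A,C,T}; cost 1
[col 1] FS: children F:{G}, S:{T} ∪→ {G,T}; cost 1
[col 1] FQS: children FS:{G,T}, Q:{G} ∩→ {G}; cost 0
[col 1] FLQS: children FQS:{G}, L:{G} ∩→ {G}; cost 0
[col 1] FLQRS: children FLQS:{G}, R:{T} ∪→ {G,T}; cost 1
[col 2] FS: children F:{T}, S:{T} ∩→ {T}; cost 0
[col 2] FQS: children FS:{T}, Q:{T} ∩→ {T}; cost 0
[col 2] FLQS: children FQS:{T}, L:{A} ∪→ {A,T}; cost 1
[col 2] FLQRS: children FLQS:{A,T}, R:{A} ∩→ {A}; cost 0
[col 3] FS: children F:{A}, S:{G} ∪→ {A,G}; cost 1
[col 3] FQS: children FS:{A,G}, Q:{A} ∩→ {A}; cost 0
[col 3] FLQS: children FQS:{A}, L:{G} ∪→ {A,G}; cost 1
[col 3] FLQRS: children FLQS:{A,G}, R:{G} ∩→ {G}; cost 0
[col 4] FS: children F:{G}, S:{T} ∪→ {G,T}; cost 1
[col 4] FQS: children FS:{G,T}, Q:{A} ∪→ {A,G,T}; cost 1
[col 4] FLQS: children FQS:{A,G,T}, L:{T} ∩→ {T}; cost 0
[col 4] FLQRS: children FLQS:{T}, R:{G} ∪→ {G,T}; cost 1
[col 5] FS: children F:{T}, S:{T} ∩→ {T}; cost 0
[col 5] FQS: children FS:{T}, Q:{C} ∪→ {C,T}; cost 1
[col 5] FLQS: children FQS:{C,T}, L:{C} ∩→ {C}; cost 0
[col 5] FLQRS: children FLQS:{C}, R:{T} ∪→ {C,T}; cost 1
[col 6] FS: children F:{G}, S:{C} ∪→ {C,G}; cost 1
[col 6] FQS: children FS:{C,G}, Q:{C} ∩→ {C}; cost 0
[col 6] FLQS: children FQS:{C}, L:{G} ∪→ {C,G}; cost 1
[col 6] FLQRS: children FLQS:{C,G}, R:{A} ∪→ {A,C,G}; cost 1
per-site changes: [3, 2, 1, 2, 3, 2, 3]; total = 16

G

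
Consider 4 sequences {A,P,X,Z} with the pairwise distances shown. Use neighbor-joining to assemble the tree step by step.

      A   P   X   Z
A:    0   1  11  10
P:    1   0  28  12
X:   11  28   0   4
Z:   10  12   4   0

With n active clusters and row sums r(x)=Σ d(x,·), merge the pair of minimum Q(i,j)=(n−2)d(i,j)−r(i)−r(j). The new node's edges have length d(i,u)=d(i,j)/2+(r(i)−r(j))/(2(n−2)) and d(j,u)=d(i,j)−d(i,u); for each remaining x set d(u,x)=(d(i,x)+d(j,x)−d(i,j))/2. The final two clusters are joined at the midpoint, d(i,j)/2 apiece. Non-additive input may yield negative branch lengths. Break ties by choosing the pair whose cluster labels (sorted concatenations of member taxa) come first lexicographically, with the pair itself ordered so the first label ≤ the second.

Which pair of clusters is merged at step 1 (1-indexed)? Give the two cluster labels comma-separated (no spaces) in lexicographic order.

step 1: merge (A,P) at d=1, Q=-61; branch lengths A→-17/4, P→21/4; new cluster AP
  updated: d(AP,X)=19, d(AP,Z)=21/2
step 2: merge (AP,X) at d=19, Q=-67/2; branch lengths AP→51/4, X→25/4; new cluster APX
  updated: d(APX,Z)=-9/4
step 3: merge (APX,Z) at d=-9/4; branch lengths APX→-9/8, Z→-9/8; new cluster APXZ
final tree: (((A:-17/4,P:21/4):51/4,X:25/4):-9/8,Z:-9/8)
total length: 71/4

A,P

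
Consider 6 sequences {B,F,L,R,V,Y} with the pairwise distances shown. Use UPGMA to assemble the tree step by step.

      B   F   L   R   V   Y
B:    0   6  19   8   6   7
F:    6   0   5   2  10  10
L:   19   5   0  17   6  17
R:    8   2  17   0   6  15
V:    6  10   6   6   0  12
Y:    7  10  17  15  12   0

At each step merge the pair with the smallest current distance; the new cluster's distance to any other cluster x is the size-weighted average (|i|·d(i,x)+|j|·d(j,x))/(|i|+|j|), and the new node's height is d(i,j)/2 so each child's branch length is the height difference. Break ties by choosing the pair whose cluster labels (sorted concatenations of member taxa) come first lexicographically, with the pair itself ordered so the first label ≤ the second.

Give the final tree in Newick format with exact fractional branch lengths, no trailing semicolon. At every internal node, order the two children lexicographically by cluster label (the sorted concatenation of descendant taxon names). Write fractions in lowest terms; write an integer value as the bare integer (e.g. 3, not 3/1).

step 1: merge (F,R) at d=2; branch lengths F→1, R→1; new cluster FR
  updated: d(B,FR)=7, d(FR,L)=11, d(FR,V)=8, d(FR,Y)=25/2
step 2: merge (B,V) at d=6; branch lengths B→3, V→3; new cluster BV
  updated: d(BV,FR)=15/2, d(BV,L)=25/2, d(BV,Y)=19/2
step 3: merge (BV,FR) at d=15/2; branch lengths BV→3/4, FR→11/4; new cluster BFRV
  updated: d(BFRV,L)=47/4, d(BFRV,Y)=11
step 4: merge (BFRV,Y) at d=11; branch lengths BFRV→7/4, Y→11/2; new cluster BFRVY
  updated: d(BFRVY,L)=64/5
step 5: merge (BFRVY,L) at d=64/5; branch lengths BFRVY→9/10, L→32/5; new cluster BFLRVY
final tree: ((((B:3,V:3):3/4,(F:1,R:1):11/4):7/4,Y:11/2):9/10,L:32/5)
total length: 521/20

((((B:3,V:3):3/4,(F:1,R:1):11/4):7/4,Y:11/2):9/10,L:32/5)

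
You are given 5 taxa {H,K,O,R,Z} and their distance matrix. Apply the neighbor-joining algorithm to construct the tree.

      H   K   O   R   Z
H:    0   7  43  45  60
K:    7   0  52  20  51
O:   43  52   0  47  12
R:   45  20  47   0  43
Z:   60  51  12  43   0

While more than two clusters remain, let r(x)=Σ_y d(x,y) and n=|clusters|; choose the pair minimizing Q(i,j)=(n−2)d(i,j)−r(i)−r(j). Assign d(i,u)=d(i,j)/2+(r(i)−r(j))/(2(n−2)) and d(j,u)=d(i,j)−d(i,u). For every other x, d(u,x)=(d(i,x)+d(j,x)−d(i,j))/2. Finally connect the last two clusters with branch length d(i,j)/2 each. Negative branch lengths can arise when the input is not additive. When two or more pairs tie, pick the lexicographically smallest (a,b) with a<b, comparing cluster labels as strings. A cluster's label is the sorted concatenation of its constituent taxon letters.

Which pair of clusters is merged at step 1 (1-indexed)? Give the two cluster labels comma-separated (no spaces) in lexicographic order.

O,Z

1. join O+Z (d=12, Q=-284) ⇒ OZ; edges |O|=4, |Z|=8
  updated: d(H,OZ)=91/2, d(K,OZ)=91/2, d(OZ,R)=39
2. join H+K (d=7, Q=-156) ⇒ HK; edges |H|=39/4, |K|=-11/4
  updated: d(HK,OZ)=42, d(HK,R)=29
3. join HK+OZ (d=42, Q=-110) ⇒ HKOZ; edges |HK|=16, |OZ|=26
  updated: d(HKOZ,R)=13
4. join HKOZ+R (d=13) ⇒ HKORZ; edges |HKOZ|=13/2, |R|=13/2
final tree: (((H:39/4,K:-11/4):16,(O:4,Z:8):26):13/2,R:13/2)
total length: 74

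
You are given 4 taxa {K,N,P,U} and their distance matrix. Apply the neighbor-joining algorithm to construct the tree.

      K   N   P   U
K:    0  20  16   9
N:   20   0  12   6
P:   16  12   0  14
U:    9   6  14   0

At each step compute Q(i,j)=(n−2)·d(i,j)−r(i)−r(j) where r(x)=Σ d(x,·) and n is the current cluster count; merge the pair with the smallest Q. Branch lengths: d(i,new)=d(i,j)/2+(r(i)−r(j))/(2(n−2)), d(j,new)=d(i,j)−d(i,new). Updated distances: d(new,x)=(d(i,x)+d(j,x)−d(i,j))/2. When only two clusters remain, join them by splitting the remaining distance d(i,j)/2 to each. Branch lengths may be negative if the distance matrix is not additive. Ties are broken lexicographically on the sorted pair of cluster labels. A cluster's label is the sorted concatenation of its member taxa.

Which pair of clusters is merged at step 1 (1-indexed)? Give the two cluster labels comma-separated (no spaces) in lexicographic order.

K,U

iteration 1: select K,U (d=9, Q=-56); attach at lengths (17/2, 1/2); label the merged cluster KU
  updated: d(KU,N)=17/2, d(KU,P)=21/2
iteration 2: select KU,N (d=17/2, Q=-31); attach at lengths (7/2, 5); label the merged cluster KNU
  updated: d(KNU,P)=7
iteration 3: select KNU,P (d=7); attach at lengths (7/2, 7/2); label the merged cluster KNPU
final tree: (((K:17/2,U:1/2):7/2,N:5):7/2,P:7/2)
total length: 49/2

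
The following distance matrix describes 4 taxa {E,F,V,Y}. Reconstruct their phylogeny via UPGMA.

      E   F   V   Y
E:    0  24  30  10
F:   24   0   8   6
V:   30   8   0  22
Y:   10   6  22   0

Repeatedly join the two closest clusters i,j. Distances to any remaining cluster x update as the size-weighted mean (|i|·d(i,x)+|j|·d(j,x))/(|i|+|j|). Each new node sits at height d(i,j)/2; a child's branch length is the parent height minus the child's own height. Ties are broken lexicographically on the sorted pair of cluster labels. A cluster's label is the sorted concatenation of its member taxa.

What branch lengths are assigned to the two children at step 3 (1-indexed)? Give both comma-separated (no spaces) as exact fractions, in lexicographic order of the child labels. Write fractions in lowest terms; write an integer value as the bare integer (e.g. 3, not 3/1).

32/3,19/6

iteration 1: select F,Y (d=6); attach at lengths (3, 3); label the merged cluster FY
  updated: d(E,FY)=17, d(FY,V)=15
iteration 2: select FY,V (d=15); attach at lengths (9/2, 15/2); label the merged cluster FVY
  updated: d(E,FVY)=64/3
iteration 3: select E,FVY (d=64/3); attach at lengths (32/3, 19/6); label the merged cluster EFVY
final tree: (E:32/3,((F:3,Y:3):9/2,V:15/2):19/6)
total length: 191/6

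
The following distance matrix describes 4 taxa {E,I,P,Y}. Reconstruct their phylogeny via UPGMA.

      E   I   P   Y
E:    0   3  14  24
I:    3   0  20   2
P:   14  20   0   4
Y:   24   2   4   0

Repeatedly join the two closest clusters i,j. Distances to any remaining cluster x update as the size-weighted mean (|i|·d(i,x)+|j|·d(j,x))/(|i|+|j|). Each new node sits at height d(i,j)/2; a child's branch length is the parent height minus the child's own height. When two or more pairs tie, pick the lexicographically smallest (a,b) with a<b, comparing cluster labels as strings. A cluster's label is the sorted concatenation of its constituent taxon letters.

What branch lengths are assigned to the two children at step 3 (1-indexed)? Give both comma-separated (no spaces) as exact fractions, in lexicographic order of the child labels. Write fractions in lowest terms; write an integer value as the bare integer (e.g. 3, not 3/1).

41/6,5/6

step 1: merge (I,Y) at d=2; branch lengths I→1, Y→1; new cluster IY
  updated: d(E,IY)=27/2, d(IY,P)=12
step 2: merge (IY,P) at d=12; branch lengths IY→5, P→6; new cluster IPY
  updated: d(E,IPY)=41/3
step 3: merge (E,IPY) at d=41/3; branch lengths E→41/6, IPY→5/6; new cluster EIPY
final tree: (E:41/6,((I:1,Y:1):5,P:6):5/6)
total length: 62/3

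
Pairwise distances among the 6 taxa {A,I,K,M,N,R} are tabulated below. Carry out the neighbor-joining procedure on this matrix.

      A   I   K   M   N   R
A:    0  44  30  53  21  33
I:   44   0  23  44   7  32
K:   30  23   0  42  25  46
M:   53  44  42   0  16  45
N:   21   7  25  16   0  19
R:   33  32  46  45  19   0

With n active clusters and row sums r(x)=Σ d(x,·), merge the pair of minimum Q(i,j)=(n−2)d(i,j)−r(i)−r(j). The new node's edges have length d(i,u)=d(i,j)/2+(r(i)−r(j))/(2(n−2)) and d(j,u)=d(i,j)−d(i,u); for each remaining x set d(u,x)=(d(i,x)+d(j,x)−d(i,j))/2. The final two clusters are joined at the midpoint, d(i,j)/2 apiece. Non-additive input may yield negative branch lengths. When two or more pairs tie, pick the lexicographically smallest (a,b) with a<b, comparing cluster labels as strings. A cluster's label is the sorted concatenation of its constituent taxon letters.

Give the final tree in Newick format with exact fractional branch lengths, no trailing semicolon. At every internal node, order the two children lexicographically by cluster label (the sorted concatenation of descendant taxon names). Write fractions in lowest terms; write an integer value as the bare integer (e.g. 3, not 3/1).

1. join A+K (d=30, Q=-227) ⇒ AK; edges |A|=135/8, |K|=105/8
  updated: d(AK,I)=37/2, d(AK,M)=65/2, d(AK,N)=8, d(AK,R)=49/2
2. join M+N (d=16, Q=-279/2) ⇒ MN; edges |M|=271/12, |N|=-79/12
  updated: d(AK,MN)=49/4, d(I,MN)=35/2, d(MN,R)=24
3. join AK+R (d=49/2, Q=-347/4) ⇒ AKR; edges |AK|=95/16, |R|=297/16
  updated: d(AKR,I)=13, d(AKR,MN)=47/8
4. join AKR+I (d=13, Q=-291/8) ⇒ AIKR; edges |AKR|=11/16, |I|=197/16
  updated: d(AIKR,MN)=83/16
5. join AIKR+MN (d=83/16) ⇒ AIKMNR; edges |AIKR|=83/32, |MN|=83/32
final tree: ((((A:135/8,K:105/8):95/16,R:297/16):11/16,I:197/16):83/32,(M:271/12,N:-79/12):83/32)
total length: 1419/16

((((A:135/8,K:105/8):95/16,R:297/16):11/16,I:197/16):83/32,(M:271/12,N:-79/12):83/32)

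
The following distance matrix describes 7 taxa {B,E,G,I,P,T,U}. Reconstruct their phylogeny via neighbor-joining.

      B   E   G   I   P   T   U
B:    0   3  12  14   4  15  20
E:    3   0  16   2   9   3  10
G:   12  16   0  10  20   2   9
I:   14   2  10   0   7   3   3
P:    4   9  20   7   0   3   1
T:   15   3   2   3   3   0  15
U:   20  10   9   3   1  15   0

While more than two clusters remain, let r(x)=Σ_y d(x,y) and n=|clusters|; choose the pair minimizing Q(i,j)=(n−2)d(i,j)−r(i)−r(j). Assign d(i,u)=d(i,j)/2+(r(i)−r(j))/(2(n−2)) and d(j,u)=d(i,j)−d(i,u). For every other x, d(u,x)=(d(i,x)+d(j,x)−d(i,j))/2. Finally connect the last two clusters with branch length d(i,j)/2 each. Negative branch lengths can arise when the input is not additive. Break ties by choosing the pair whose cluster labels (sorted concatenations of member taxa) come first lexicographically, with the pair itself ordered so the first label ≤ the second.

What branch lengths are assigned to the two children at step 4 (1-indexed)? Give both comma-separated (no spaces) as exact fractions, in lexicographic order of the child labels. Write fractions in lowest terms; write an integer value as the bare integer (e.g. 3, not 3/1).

35/8,37/8

1. join G+T (d=2, Q=-100) ⇒ GT; edges |G|=19/5, |T|=-9/5
  updated: d(B,GT)=25/2, d(E,GT)=17/2, d(GT,I)=11/2, d(GT,P)=21/2, d(GT,U)=11
2. join B+E (d=3, Q=-74) ⇒ BE; edges |B|=33/8, |E|=-9/8
  updated: d(BE,GT)=9, d(BE,I)=13/2, d(BE,P)=5, d(BE,U)=27/2
3. join P+U (d=1, Q=-49) ⇒ PU; edges |P|=-1/3, |U|=4/3
  updated: d(BE,PU)=35/4, d(GT,PU)=41/4, d(I,PU)=9/2
4. join BE+GT (d=9, Q=-31) ⇒ BEGT; edges |BE|=35/8, |GT|=37/8
  updated: d(BEGT,I)=3/2, d(BEGT,PU)=5
5. join BEGT+I (d=3/2, Q=-11) ⇒ BEGIT; edges |BEGT|=1, |I|=1/2
  updated: d(BEGIT,PU)=4
6. join BEGIT+PU (d=4) ⇒ BEGIPTU; edges |BEGIT|=2, |PU|=2
final tree: ((((B:33/8,E:-9/8):35/8,(G:19/5,T:-9/5):37/8):1,I:1/2):2,(P:-1/3,U:4/3):2)
total length: 41/2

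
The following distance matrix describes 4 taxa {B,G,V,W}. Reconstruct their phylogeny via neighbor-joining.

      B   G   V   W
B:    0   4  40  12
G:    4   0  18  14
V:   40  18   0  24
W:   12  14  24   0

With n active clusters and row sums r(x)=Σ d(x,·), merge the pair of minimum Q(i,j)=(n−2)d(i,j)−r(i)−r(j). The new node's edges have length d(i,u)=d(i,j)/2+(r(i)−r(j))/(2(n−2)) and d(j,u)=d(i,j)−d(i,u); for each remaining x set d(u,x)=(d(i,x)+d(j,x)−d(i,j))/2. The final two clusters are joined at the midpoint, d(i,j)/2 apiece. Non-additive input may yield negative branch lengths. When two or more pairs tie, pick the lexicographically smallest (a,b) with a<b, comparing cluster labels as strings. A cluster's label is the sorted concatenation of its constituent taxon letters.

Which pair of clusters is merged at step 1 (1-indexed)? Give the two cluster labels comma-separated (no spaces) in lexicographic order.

B,G

step 1: merge (B,G) at d=4, Q=-84; branch lengths B→7, G→-3; new cluster BG
  updated: d(BG,V)=27, d(BG,W)=11
step 2: merge (BG,V) at d=27, Q=-62; branch lengths BG→7, V→20; new cluster BGV
  updated: d(BGV,W)=4
step 3: merge (BGV,W) at d=4; branch lengths BGV→2, W→2; new cluster BGVW
final tree: (((B:7,G:-3):7,V:20):2,W:2)
total length: 35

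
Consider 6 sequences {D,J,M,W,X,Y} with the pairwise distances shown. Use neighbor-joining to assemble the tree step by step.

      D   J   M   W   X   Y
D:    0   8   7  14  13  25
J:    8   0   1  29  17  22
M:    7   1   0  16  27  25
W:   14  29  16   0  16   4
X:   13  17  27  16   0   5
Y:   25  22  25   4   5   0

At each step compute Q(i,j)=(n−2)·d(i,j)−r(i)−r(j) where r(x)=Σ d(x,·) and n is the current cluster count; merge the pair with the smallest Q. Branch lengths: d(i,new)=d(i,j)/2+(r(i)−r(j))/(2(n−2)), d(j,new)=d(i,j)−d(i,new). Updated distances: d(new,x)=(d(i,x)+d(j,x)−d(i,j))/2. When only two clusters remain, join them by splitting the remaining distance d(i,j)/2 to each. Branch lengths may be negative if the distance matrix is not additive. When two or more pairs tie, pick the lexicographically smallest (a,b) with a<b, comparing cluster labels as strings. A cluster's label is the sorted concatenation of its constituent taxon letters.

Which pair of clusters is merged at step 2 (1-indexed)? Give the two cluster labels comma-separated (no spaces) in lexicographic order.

D,JM

iteration 1: select J,M (d=1, Q=-149); attach at lengths (5/8, 3/8); label the merged cluster JM
  updated: d(D,JM)=7, d(JM,W)=22, d(JM,X)=43/2, d(JM,Y)=23
iteration 2: select D,JM (d=7, Q=-223/2); attach at lengths (13/12, 71/12); label the merged cluster DJM
  updated: d(DJM,W)=29/2, d(DJM,X)=55/4, d(DJM,Y)=41/2
iteration 3: select DJM,X (d=55/4, Q=-56); attach at lengths (83/8, 27/8); label the merged cluster DJMX
  updated: d(DJMX,W)=67/8, d(DJMX,Y)=47/8
iteration 4: select DJMX,W (d=67/8, Q=-73/4); attach at lengths (41/8, 13/4); label the merged cluster DJMWX
  updated: d(DJMWX,Y)=3/4
iteration 5: select DJMWX,Y (d=3/4); attach at lengths (3/8, 3/8); label the merged cluster DJMWXY
final tree: ((((D:13/12,(J:5/8,M:3/8):71/12):83/8,X:27/8):41/8,W:13/4):3/8,Y:3/8)
total length: 247/8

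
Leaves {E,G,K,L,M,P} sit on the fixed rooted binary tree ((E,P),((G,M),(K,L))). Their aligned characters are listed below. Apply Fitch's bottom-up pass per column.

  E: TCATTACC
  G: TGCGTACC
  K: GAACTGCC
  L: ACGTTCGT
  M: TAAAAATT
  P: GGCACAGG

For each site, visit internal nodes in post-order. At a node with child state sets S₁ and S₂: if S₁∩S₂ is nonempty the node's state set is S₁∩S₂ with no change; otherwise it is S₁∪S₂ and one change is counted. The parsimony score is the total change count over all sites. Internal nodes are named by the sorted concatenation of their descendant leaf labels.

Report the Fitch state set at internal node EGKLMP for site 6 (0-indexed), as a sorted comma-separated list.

[col 0] EP: children E:{T}, P:{G} ∪→ {G,T}; cost 1
[col 0] GM: children G:{T}, M:{T} ∩→ {T}; cost 0
[col 0] KL: children K:{G}, L:{A} ∪→ {A,G}; cost 1
[col 0] GKLM: children GM:{T}, KL:{A,G} ∪→ {A,G,T}; cost 1
[col 0] EGKLMP: children EP:{G,T}, GKLM:{A,G,T} ∩→ {G,T}; cost 0
[col 1] EP: children E:{C}, P:{G} ∪→ {C,G}; cost 1
[col 1] GM: children G:{G}, M:{A} ∪→ {A,G}; cost 1
[col 1] KL: children K:{A}, L:{C} ∪→ {A,C}; cost 1
[col 1] GKLM: children GM:{A,G}, KL:{A,C} ∩→ {A}; cost 0
[col 1] EGKLMP: children EP:{C,G}, GKLM:{A} ∪→ {A,C,G}; cost 1
[col 2] EP: children E:{A}, P:{C} ∪→ {A,C}; cost 1
[col 2] GM: children G:{C}, M:{A} ∪→ {A,C}; cost 1
[col 2] KL: children K:{A}, L:{G} ∪→ {A,G}; cost 1
[col 2] GKLM: children GM:{A,C}, KL:{A,G} ∩→ {A}; cost 0
[col 2] EGKLMP: children EP:{A,C}, GKLM:{A} ∩→ {A}; cost 0
[col 3] EP: children E:{T}, P:{A} ∪→ {A,T}; cost 1
[col 3] GM: children G:{G}, M:{A} ∪→ {A,G}; cost 1
[col 3] KL: children K:{C}, L:{T} ∪→ {C,T}; cost 1
[col 3] GKLM: children GM:{A,G}, KL:{C,T} ∪→ {A,C,G,T}; cost 1
[col 3] EGKLMP: children EP:{A,T}, GKLM:{A,C,G,T} ∩→ {A,T}; cost 0
[col 4] EP: children E:{T}, P:{C} ∪→ {C,T}; cost 1
[col 4] GM: children G:{T}, M:{A} ∪→ {A,T}; cost 1
[col 4] KL: children K:{T}, L:{T} ∩→ {T}; cost 0
[col 4] GKLM: children GM:{A,T}, KL:{T} ∩→ {T}; cost 0
[col 4] EGKLMP: children EP:{C,T}, GKLM:{T} ∩→ {T}; cost 0
[col 5] EP: children E:{A}, P:{A} ∩→ {A}; cost 0
[col 5] GM: children G:{A}, M:{A} ∩→ {A}; cost 0
[col 5] KL: children K:{G}, L:{C} ∪→ {C,G}; cost 1
[col 5] GKLM: children GM:{A}, KL:{C,G} ∪→ {A,C,G}; cost 1
[col 5] EGKLMP: children EP:{A}, GKLM:{A,C,G} ∩→ {A}; cost 0
[col 6] EP: children E:{C}, P:{G} ∪→ {C,G}; cost 1
[col 6] GM: children G:{C}, M:{T} ∪→ {C,T}; cost 1
[col 6] KL: children K:{C}, L:{G} ∪→ {C,G}; cost 1
[col 6] GKLM: children GM:{C,T}, KL:{C,G} ∩→ {C}; cost 0
[col 6] EGKLMP: children EP:{C,G}, GKLM:{C} ∩→ {C}; cost 0
[col 7] EP: children E:{C}, P:{G} ∪→ {C,G}; cost 1
[col 7] GM: children G:{C}, M:{T} ∪→ {C,T}; cost 1
[col 7] KL: children K:{C}, L:{T} ∪→ {C,T}; cost 1
[col 7] GKLM: children GM:{C,T}, KL:{C,T} ∩→ {C,T}; cost 0
[col 7] EGKLMP: children EP:{C,G}, GKLM:{C,T} ∩→ {C}; cost 0
per-site changes: [3, 4, 3, 4, 2, 2, 3, 3]; total = 24

C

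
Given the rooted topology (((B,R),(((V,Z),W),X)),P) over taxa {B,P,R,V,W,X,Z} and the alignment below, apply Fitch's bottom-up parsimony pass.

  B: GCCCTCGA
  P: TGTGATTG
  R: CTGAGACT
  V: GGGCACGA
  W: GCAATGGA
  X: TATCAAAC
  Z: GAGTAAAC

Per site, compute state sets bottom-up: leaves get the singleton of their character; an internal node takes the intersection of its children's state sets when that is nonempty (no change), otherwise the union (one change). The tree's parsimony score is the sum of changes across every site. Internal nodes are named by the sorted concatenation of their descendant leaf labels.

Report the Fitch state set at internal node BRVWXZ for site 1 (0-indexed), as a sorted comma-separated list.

A,C,T

site 0, node BR: B={G} ∪ R={C} → {C,G} (+1)
site 0, node VZ: V={G} ∩ Z={G} → {G} (+0)
site 0, node VWZ: VZ={G} ∩ W={G} → {G} (+0)
site 0, node VWXZ: VWZ={G} ∪ X={T} → {G,T} (+1)
site 0, node BRVWXZ: BR={C,G} ∩ VWXZ={G,T} → {G} (+0)
site 0, node BPRVWXZ: BRVWXZ={G} ∪ P={T} → {G,T} (+1)
site 1, node BR: B={C} ∪ R={T} → {C,T} (+1)
site 1, node VZ: V={G} ∪ Z={A} → {A,G} (+1)
site 1, node VWZ: VZ={A,G} ∪ W={C} → {A,C,G} (+1)
site 1, node VWXZ: VWZ={A,C,G} ∩ X={A} → {A} (+0)
site 1, node BRVWXZ: BR={C,T} ∪ VWXZ={A} → {A,C,T} (+1)
site 1, node BPRVWXZ: BRVWXZ={A,C,T} ∪ P={G} → {A,C,G,T} (+1)
site 2, node BR: B={C} ∪ R={G} → {C,G} (+1)
site 2, node VZ: V={G} ∩ Z={G} → {G} (+0)
site 2, node VWZ: VZ={G} ∪ W={A} → {A,G} (+1)
site 2, node VWXZ: VWZ={A,G} ∪ X={T} → {A,G,T} (+1)
site 2, node BRVWXZ: BR={C,G} ∩ VWXZ={A,G,T} → {G} (+0)
site 2, node BPRVWXZ: BRVWXZ={G} ∪ P={T} → {G,T} (+1)
site 3, node BR: B={C} ∪ R={A} → {A,C} (+1)
site 3, node VZ: V={C} ∪ Z={T} → {C,T} (+1)
site 3, node VWZ: VZ={C,T} ∪ W={A} → {A,C,T} (+1)
site 3, node VWXZ: VWZ={A,C,T} ∩ X={C} → {C} (+0)
site 3, node BRVWXZ: BR={A,C} ∩ VWXZ={C} → {C} (+0)
site 3, node BPRVWXZ: BRVWXZ={C} ∪ P={G} → {C,G} (+1)
site 4, node BR: B={T} ∪ R={G} → {G,T} (+1)
site 4, node VZ: V={A} ∩ Z={A} → {A} (+0)
site 4, node VWZ: VZ={A} ∪ W={T} → {A,T} (+1)
site 4, node VWXZ: VWZ={A,T} ∩ X={A} → {A} (+0)
site 4, node BRVWXZ: BR={G,T} ∪ VWXZ={A} → {A,G,T} (+1)
site 4, node BPRVWXZ: BRVWXZ={A,G,T} ∩ P={A} → {A} (+0)
site 5, node BR: B={C} ∪ R={A} → {A,C} (+1)
site 5, node VZ: V={C} ∪ Z={A} → {A,C} (+1)
site 5, node VWZ: VZ={A,C} ∪ W={G} → {A,C,G} (+1)
site 5, node VWXZ: VWZ={A,C,G} ∩ X={A} → {A} (+0)
site 5, node BRVWXZ: BR={A,C} ∩ VWXZ={A} → {A} (+0)
site 5, node BPRVWXZ: BRVWXZ={A} ∪ P={T} → {A,T} (+1)
site 6, node BR: B={G} ∪ R={C} → {C,G} (+1)
site 6, node VZ: V={G} ∪ Z={A} → {A,G} (+1)
site 6, node VWZ: VZ={A,G} ∩ W={G} → {G} (+0)
site 6, node VWXZ: VWZ={G} ∪ X={A} → {A,G} (+1)
site 6, node BRVWXZ: BR={C,G} ∩ VWXZ={A,G} → {G} (+0)
site 6, node BPRVWXZ: BRVWXZ={G} ∪ P={T} → {G,T} (+1)
site 7, node BR: B={A} ∪ R={T} → {A,T} (+1)
site 7, node VZ: V={A} ∪ Z={C} → {A,C} (+1)
site 7, node VWZ: VZ={A,C} ∩ W={A} → {A} (+0)
site 7, node VWXZ: VWZ={A} ∪ X={C} → {A,C} (+1)
site 7, node BRVWXZ: BR={A,T} ∩ VWXZ={A,C} → {A} (+0)
site 7, node BPRVWXZ: BRVWXZ={A} ∪ P={G} → {A,G} (+1)
per-site changes: [3, 5, 4, 4, 3, 4, 4, 4]; total = 31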